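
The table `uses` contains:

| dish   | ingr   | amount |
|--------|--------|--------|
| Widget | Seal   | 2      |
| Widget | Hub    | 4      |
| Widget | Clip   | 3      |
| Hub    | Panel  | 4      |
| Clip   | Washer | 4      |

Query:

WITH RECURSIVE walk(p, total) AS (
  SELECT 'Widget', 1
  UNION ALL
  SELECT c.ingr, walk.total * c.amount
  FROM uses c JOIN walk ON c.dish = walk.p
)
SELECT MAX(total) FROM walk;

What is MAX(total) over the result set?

16

Base: (Widget, total=1).
Iteration 1: components of {Widget} -> Clip = 1*3 = 3, Hub = 1*4 = 4, Seal = 1*2 = 2.
Iteration 2: components of {Clip,Hub,Seal} -> Panel = 4*4 = 16, Washer = 3*4 = 12.
Iteration 3: no further components; recursion stops.
total values: 1, 2, 4, 3, 16, 12; the maximum is 16.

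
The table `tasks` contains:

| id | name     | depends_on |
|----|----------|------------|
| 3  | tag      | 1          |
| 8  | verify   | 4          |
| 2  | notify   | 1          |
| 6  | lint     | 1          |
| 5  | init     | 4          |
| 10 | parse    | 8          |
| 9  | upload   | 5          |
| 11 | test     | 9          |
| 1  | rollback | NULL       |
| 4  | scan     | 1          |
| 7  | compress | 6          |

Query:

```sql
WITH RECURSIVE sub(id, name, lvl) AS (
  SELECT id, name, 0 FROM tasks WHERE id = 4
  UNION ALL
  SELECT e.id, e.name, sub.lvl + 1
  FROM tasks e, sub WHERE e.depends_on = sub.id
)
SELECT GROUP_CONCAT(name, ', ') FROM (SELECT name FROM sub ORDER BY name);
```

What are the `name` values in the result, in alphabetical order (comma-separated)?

Base: id=4 (scan) at lvl 0.
Iteration 1: rows with depends_on in {4} -> init (id 5, lvl 1), verify (id 8, lvl 1).
Iteration 2: rows with depends_on in {5,8} -> upload (id 9, lvl 2), parse (id 10, lvl 2).
Iteration 3: rows with depends_on in {9,10} -> test (id 11, lvl 3).
Iteration 4: no rows with depends_on in {11}; recursion stops.

init, parse, scan, test, upload, verify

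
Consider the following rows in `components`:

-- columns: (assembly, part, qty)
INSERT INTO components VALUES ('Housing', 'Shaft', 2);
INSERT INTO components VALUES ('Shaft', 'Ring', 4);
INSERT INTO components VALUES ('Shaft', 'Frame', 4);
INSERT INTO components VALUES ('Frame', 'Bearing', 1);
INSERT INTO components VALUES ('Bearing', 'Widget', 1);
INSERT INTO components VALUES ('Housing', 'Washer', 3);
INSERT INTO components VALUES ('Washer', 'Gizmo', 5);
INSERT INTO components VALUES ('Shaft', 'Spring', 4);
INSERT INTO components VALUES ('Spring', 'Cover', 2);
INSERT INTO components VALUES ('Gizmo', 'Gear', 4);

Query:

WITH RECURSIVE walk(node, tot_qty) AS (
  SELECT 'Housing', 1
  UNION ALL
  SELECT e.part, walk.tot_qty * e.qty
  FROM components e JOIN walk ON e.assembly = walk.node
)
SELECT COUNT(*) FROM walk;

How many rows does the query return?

Base: (Housing, tot_qty=1).
Iteration 1: components of {Housing} -> Shaft = 1*2 = 2, Washer = 1*3 = 3.
Iteration 2: components of {Shaft,Washer} -> Frame = 2*4 = 8, Gizmo = 3*5 = 15, Ring = 2*4 = 8, Spring = 2*4 = 8.
Iteration 3: components of {Frame,Gizmo,Ring,Spring} -> Bearing = 8*1 = 8, Cover = 8*2 = 16, Gear = 15*4 = 60.
Iteration 4: components of {Bearing,Cover,Gear} -> Widget = 8*1 = 8.
Iteration 5: no further components; recursion stops.
Total rows emitted: 11.

11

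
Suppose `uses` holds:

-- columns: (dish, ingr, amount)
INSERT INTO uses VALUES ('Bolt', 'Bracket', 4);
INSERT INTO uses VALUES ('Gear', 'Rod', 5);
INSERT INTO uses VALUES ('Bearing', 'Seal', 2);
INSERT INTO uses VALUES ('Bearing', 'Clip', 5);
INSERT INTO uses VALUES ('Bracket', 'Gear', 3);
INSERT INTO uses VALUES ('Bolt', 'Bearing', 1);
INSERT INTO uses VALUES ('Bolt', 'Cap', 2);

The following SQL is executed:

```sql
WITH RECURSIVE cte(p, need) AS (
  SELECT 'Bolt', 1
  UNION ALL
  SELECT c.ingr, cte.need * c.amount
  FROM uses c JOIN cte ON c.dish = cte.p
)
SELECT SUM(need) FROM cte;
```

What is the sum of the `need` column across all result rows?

Base: (Bolt, need=1).
Iteration 1: components of {Bolt} -> Bearing = 1*1 = 1, Bracket = 1*4 = 4, Cap = 1*2 = 2.
Iteration 2: components of {Bearing,Bracket,Cap} -> Clip = 1*5 = 5, Gear = 4*3 = 12, Seal = 1*2 = 2.
Iteration 3: components of {Clip,Gear,Seal} -> Rod = 12*5 = 60.
Iteration 4: no further components; recursion stops.
SUM(need) = 1 + 2 + 1 + 4 + 5 + 2 + 12 + 60 = 87.

87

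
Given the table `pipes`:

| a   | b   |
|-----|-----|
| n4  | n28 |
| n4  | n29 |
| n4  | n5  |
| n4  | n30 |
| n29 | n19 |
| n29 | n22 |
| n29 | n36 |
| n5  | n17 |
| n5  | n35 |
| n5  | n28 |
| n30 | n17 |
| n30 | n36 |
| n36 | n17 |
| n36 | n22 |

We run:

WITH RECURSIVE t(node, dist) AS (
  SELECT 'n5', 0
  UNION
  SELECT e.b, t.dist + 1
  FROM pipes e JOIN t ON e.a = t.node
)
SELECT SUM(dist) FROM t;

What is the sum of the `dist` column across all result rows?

Base: (n5, dist=0).
Iteration 1: edges from {n5} -> (n17, dist=1), (n28, dist=1), (n35, dist=1).
Iteration 2: no outgoing edges from {n17,n28,n35}; recursion stops.
SUM(dist) = 0 + 1 + 1 + 1 = 3.

3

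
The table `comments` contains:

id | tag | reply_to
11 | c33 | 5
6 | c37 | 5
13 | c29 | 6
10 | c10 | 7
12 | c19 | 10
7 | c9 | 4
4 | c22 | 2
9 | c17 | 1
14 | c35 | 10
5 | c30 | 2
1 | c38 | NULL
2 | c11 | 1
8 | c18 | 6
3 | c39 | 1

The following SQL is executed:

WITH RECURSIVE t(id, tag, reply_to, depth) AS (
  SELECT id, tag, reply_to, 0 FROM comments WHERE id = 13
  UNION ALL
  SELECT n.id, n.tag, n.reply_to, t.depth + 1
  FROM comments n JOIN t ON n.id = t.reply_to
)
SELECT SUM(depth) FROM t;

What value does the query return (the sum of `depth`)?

10

Base: id=13 (c29), reply_to=6, depth 0.
Iteration 1: join on id=6 -> c37 (id 6, reply_to=5, depth 1).
Iteration 2: join on id=5 -> c30 (id 5, reply_to=2, depth 2).
Iteration 3: join on id=2 -> c11 (id 2, reply_to=1, depth 3).
Iteration 4: join on id=1 -> c38 (id 1, reply_to=NULL, depth 4).
Iteration 5: reply_to is NULL; no match; recursion stops.
SUM(depth) = 0 + 1 + 2 + 3 + 4 = 10.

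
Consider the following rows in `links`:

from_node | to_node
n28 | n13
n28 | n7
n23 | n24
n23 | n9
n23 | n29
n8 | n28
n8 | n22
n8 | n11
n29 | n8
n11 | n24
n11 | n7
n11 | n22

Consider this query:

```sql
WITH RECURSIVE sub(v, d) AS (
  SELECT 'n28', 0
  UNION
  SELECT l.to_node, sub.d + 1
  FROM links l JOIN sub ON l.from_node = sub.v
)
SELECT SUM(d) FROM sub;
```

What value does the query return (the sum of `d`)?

2

Base: (n28, d=0).
Iteration 1: edges from {n28} -> (n13, d=1), (n7, d=1).
Iteration 2: no outgoing edges from {n13,n7}; recursion stops.
SUM(d) = 0 + 1 + 1 = 2.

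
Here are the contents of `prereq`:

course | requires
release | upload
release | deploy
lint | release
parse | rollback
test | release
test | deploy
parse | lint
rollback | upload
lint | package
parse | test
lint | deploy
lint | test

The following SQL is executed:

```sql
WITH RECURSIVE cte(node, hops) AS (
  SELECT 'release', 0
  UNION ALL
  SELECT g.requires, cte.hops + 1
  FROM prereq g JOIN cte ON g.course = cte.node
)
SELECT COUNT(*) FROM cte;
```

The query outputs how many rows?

Base: (release, hops=0).
Iteration 1: edges from {release} -> (deploy, hops=1), (upload, hops=1).
Iteration 2: no outgoing edges from {deploy,upload}; recursion stops.
Total rows emitted: 3.

3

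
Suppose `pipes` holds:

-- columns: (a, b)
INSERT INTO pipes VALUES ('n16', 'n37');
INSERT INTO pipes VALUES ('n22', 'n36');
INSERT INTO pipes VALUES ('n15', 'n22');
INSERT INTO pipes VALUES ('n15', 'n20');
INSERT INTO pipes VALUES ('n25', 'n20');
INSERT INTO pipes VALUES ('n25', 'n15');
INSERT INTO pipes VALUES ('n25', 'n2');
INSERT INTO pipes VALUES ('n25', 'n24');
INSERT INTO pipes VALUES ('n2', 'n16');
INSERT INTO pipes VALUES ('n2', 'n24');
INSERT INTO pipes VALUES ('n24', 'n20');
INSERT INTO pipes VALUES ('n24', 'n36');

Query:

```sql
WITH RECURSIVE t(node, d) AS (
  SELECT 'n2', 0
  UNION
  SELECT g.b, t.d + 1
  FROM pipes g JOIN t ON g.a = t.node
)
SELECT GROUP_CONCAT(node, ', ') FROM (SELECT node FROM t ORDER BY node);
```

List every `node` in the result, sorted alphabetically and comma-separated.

n16, n2, n20, n24, n36, n37

Base: (n2, d=0).
Iteration 1: edges from {n2} -> (n16, d=1), (n24, d=1).
Iteration 2: edges from {n16,n24} -> (n20, d=2), (n36, d=2), (n37, d=2).
Iteration 3: no outgoing edges from {n20,n36,n37}; recursion stops.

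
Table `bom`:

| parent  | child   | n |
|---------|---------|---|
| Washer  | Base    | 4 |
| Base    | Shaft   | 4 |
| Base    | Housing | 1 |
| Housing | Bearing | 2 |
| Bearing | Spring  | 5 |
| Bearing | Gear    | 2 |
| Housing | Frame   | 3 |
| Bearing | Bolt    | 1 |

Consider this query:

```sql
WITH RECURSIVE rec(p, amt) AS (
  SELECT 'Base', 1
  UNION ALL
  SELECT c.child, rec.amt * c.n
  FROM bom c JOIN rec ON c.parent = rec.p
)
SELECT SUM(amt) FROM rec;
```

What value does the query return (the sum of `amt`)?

27

Base: (Base, amt=1).
Iteration 1: components of {Base} -> Housing = 1*1 = 1, Shaft = 1*4 = 4.
Iteration 2: components of {Housing,Shaft} -> Bearing = 1*2 = 2, Frame = 1*3 = 3.
Iteration 3: components of {Bearing,Frame} -> Bolt = 2*1 = 2, Gear = 2*2 = 4, Spring = 2*5 = 10.
Iteration 4: no further components; recursion stops.
SUM(amt) = 1 + 4 + 1 + 2 + 3 + 10 + 4 + 2 = 27.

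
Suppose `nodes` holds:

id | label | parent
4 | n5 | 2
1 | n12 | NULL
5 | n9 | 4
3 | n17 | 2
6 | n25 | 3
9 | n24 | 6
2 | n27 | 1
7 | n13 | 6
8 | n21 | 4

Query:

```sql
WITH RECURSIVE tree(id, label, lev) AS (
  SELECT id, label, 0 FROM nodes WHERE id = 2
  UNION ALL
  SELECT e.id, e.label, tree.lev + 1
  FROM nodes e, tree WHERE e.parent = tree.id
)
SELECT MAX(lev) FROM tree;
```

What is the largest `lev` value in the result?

Base: id=2 (n27) at lev 0.
Iteration 1: rows with parent in {2} -> n17 (id 3, lev 1), n5 (id 4, lev 1).
Iteration 2: rows with parent in {3,4} -> n9 (id 5, lev 2), n25 (id 6, lev 2), n21 (id 8, lev 2).
Iteration 3: rows with parent in {5,6,8} -> n13 (id 7, lev 3), n24 (id 9, lev 3).
Iteration 4: no rows with parent in {7,9}; recursion stops.
lev values: 0, 1, 1, 2, 2, 2, 3, 3; the maximum is 3.

3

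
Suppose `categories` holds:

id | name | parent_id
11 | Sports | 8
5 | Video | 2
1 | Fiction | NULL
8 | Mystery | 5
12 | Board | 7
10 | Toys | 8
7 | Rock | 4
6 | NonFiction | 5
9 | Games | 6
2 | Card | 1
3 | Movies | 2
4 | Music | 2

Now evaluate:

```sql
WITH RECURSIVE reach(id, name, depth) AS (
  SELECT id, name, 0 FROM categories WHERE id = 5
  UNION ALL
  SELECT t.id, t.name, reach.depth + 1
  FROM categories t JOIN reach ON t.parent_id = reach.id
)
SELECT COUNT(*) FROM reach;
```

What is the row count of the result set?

6

Base: id=5 (Video) at depth 0.
Iteration 1: rows with parent_id in {5} -> NonFiction (id 6, depth 1), Mystery (id 8, depth 1).
Iteration 2: rows with parent_id in {6,8} -> Games (id 9, depth 2), Toys (id 10, depth 2), Sports (id 11, depth 2).
Iteration 3: no rows with parent_id in {9,10,11}; recursion stops.
Total rows emitted: 6.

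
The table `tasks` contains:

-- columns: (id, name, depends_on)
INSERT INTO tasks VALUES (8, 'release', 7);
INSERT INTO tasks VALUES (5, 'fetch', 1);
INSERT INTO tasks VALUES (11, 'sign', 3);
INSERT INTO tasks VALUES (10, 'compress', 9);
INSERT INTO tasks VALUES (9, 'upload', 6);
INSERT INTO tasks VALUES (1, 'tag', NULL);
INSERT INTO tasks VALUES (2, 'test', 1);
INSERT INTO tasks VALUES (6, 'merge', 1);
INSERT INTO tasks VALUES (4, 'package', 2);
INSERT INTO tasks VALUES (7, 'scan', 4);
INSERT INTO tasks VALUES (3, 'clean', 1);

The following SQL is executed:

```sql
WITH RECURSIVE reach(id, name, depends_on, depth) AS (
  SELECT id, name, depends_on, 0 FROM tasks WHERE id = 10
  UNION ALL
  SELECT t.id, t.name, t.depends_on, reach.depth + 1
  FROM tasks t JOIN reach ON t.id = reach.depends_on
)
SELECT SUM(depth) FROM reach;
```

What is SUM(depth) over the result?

6

Base: id=10 (compress), depends_on=9, depth 0.
Iteration 1: join on id=9 -> upload (id 9, depends_on=6, depth 1).
Iteration 2: join on id=6 -> merge (id 6, depends_on=1, depth 2).
Iteration 3: join on id=1 -> tag (id 1, depends_on=NULL, depth 3).
Iteration 4: depends_on is NULL; no match; recursion stops.
SUM(depth) = 0 + 1 + 2 + 3 = 6.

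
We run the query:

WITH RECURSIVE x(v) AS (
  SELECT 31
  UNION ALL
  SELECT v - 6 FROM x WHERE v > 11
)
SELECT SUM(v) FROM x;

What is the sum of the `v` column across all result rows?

95

Base: v=31.
Iteration 1: 31 > 11 holds -> v = 31 - 6 = 25.
Iteration 2: 25 > 11 holds -> v = 25 - 6 = 19.
Iteration 3: 19 > 11 holds -> v = 19 - 6 = 13.
Iteration 4: 13 > 11 holds -> v = 13 - 6 = 7.
Iteration 5: 7 > 11 fails; recursion stops.
SUM(v) = 31 + 25 + 19 + 13 + 7 = 95.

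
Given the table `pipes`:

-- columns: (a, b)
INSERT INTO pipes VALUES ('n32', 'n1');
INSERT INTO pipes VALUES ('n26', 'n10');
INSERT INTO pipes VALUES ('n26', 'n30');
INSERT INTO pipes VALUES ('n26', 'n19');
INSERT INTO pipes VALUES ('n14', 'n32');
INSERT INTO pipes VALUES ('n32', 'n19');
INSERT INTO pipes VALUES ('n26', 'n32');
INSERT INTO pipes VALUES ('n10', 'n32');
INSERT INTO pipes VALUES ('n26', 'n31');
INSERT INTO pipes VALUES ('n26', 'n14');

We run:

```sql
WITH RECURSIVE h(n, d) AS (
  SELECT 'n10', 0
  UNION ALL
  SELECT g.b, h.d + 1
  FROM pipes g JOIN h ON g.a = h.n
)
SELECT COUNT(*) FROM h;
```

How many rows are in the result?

4

Base: (n10, d=0).
Iteration 1: edges from {n10} -> (n32, d=1).
Iteration 2: edges from {n32} -> (n1, d=2), (n19, d=2).
Iteration 3: no outgoing edges from {n1,n19}; recursion stops.
Total rows emitted: 4.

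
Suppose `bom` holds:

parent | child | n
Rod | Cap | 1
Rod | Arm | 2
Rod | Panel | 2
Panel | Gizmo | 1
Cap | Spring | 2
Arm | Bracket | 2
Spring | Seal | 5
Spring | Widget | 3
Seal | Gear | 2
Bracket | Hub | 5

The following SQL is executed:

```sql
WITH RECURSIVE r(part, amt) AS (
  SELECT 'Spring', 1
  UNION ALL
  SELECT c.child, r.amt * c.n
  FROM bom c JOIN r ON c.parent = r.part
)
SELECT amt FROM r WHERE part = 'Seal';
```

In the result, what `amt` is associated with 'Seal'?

5

Base: (Spring, amt=1).
Iteration 1: components of {Spring} -> Seal = 1*5 = 5, Widget = 1*3 = 3.
Iteration 2: components of {Seal,Widget} -> Gear = 5*2 = 10.
Iteration 3: no further components; recursion stops.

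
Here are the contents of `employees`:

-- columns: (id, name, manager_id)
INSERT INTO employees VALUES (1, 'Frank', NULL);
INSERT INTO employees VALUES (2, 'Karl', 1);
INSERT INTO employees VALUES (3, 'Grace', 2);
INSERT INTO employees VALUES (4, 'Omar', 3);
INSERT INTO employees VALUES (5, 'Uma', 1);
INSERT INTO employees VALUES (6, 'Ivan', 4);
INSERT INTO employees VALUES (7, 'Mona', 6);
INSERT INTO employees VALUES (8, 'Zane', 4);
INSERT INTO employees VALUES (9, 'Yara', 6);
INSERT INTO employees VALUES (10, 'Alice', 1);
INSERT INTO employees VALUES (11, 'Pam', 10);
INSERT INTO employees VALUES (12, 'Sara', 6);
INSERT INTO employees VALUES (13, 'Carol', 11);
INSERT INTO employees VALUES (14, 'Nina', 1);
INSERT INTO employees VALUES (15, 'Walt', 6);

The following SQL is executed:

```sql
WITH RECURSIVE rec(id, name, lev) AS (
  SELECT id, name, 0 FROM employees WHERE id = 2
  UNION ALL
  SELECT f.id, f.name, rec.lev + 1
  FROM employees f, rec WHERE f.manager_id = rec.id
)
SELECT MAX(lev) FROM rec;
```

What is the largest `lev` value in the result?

Base: id=2 (Karl) at lev 0.
Iteration 1: rows with manager_id in {2} -> Grace (id 3, lev 1).
Iteration 2: rows with manager_id in {3} -> Omar (id 4, lev 2).
Iteration 3: rows with manager_id in {4} -> Ivan (id 6, lev 3), Zane (id 8, lev 3).
Iteration 4: rows with manager_id in {6,8} -> Mona (id 7, lev 4), Yara (id 9, lev 4), Sara (id 12, lev 4), Walt (id 15, lev 4).
Iteration 5: no rows with manager_id in {7,9,12,15}; recursion stops.
lev values: 0, 1, 2, 3, 3, 4, 4, 4, 4; the maximum is 4.

4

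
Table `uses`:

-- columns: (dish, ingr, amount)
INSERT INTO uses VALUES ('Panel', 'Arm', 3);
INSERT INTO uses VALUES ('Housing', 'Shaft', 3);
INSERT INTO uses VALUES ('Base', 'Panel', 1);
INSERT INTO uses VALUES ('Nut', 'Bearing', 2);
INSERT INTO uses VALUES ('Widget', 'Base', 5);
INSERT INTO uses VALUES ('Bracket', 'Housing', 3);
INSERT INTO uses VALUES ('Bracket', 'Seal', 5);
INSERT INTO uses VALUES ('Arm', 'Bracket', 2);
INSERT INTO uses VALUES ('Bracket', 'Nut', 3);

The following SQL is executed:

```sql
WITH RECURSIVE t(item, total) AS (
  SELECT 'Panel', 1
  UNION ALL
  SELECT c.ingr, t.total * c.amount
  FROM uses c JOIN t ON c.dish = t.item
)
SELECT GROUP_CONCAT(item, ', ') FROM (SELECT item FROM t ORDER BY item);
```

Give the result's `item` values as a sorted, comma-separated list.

Arm, Bearing, Bracket, Housing, Nut, Panel, Seal, Shaft

Base: (Panel, total=1).
Iteration 1: components of {Panel} -> Arm = 1*3 = 3.
Iteration 2: components of {Arm} -> Bracket = 3*2 = 6.
Iteration 3: components of {Bracket} -> Housing = 6*3 = 18, Nut = 6*3 = 18, Seal = 6*5 = 30.
Iteration 4: components of {Housing,Nut,Seal} -> Bearing = 18*2 = 36, Shaft = 18*3 = 54.
Iteration 5: no further components; recursion stops.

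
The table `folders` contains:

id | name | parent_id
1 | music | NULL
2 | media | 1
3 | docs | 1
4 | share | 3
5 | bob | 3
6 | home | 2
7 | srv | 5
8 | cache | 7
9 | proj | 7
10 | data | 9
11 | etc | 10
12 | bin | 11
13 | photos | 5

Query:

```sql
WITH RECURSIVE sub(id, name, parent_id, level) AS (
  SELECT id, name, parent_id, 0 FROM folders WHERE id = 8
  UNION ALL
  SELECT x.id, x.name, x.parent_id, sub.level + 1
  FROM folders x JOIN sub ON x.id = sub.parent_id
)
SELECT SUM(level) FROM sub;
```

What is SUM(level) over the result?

Base: id=8 (cache), parent_id=7, level 0.
Iteration 1: join on id=7 -> srv (id 7, parent_id=5, level 1).
Iteration 2: join on id=5 -> bob (id 5, parent_id=3, level 2).
Iteration 3: join on id=3 -> docs (id 3, parent_id=1, level 3).
Iteration 4: join on id=1 -> music (id 1, parent_id=NULL, level 4).
Iteration 5: parent_id is NULL; no match; recursion stops.
SUM(level) = 0 + 1 + 2 + 3 + 4 = 10.

10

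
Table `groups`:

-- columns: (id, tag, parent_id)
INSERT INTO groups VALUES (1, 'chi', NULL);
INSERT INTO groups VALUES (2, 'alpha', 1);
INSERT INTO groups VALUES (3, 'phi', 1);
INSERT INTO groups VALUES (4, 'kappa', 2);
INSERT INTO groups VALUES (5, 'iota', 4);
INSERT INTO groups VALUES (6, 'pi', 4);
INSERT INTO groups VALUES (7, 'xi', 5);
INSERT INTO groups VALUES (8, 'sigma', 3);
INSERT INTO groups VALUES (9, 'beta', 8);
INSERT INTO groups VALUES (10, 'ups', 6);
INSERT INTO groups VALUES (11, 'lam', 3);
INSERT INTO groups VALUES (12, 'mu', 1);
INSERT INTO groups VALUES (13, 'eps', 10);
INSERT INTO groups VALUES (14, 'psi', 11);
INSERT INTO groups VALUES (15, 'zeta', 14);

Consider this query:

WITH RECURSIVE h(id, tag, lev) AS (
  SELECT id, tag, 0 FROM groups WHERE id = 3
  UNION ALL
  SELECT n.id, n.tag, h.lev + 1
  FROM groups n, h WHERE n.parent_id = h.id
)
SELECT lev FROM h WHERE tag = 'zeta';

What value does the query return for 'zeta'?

3

Base: id=3 (phi) at lev 0.
Iteration 1: rows with parent_id in {3} -> sigma (id 8, lev 1), lam (id 11, lev 1).
Iteration 2: rows with parent_id in {8,11} -> beta (id 9, lev 2), psi (id 14, lev 2).
Iteration 3: rows with parent_id in {9,14} -> zeta (id 15, lev 3).
Iteration 4: no rows with parent_id in {15}; recursion stops.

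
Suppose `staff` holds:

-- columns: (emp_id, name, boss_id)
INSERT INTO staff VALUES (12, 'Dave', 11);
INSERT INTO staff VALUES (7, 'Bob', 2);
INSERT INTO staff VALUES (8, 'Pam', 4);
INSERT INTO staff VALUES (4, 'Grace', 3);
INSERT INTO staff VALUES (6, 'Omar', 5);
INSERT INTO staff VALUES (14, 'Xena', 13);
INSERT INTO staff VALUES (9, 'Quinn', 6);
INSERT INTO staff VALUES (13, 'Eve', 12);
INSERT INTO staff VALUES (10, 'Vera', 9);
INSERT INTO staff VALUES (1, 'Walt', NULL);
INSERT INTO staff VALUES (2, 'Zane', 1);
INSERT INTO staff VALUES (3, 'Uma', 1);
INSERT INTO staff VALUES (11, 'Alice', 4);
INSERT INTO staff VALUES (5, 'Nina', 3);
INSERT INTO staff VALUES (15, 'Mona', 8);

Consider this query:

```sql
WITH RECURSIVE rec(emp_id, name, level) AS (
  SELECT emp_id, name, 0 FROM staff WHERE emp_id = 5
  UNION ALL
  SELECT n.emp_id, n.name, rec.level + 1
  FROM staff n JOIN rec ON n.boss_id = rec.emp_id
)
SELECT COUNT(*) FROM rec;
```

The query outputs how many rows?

Base: emp_id=5 (Nina) at level 0.
Iteration 1: rows with boss_id in {5} -> Omar (id 6, level 1).
Iteration 2: rows with boss_id in {6} -> Quinn (id 9, level 2).
Iteration 3: rows with boss_id in {9} -> Vera (id 10, level 3).
Iteration 4: no rows with boss_id in {10}; recursion stops.
Total rows emitted: 4.

4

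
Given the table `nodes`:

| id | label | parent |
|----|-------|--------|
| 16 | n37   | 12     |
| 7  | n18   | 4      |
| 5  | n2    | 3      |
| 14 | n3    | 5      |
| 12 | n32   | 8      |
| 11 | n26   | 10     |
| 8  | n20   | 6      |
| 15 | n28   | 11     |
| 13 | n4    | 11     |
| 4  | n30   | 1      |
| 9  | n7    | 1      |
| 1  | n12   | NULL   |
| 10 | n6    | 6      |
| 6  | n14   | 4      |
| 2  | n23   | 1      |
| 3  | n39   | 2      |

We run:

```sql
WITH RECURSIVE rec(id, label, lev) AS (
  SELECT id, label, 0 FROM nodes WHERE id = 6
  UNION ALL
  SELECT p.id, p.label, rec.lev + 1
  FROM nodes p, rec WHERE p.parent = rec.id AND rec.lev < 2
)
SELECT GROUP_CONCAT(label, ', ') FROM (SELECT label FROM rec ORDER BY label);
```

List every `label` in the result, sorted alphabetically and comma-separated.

n14, n20, n26, n32, n6

Base: id=6 (n14) at lev 0.
Iteration 1: rows with parent in {6} -> n20 (id 8, lev 1), n6 (id 10, lev 1).
Iteration 2: rows with parent in {8,10} -> n26 (id 11, lev 2), n32 (id 12, lev 2).
Iteration 3: lev < 2 fails for all current rows; recursion stops.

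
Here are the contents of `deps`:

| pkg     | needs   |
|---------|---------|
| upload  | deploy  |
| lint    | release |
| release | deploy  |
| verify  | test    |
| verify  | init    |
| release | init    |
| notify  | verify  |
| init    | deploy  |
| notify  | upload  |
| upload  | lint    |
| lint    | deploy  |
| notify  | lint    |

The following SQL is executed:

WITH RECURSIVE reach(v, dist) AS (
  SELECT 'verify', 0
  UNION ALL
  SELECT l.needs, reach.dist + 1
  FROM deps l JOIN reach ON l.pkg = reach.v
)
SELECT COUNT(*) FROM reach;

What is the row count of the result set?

Base: (verify, dist=0).
Iteration 1: edges from {verify} -> (init, dist=1), (test, dist=1).
Iteration 2: edges from {init,test} -> (deploy, dist=2).
Iteration 3: no outgoing edges from {deploy}; recursion stops.
Total rows emitted: 4.

4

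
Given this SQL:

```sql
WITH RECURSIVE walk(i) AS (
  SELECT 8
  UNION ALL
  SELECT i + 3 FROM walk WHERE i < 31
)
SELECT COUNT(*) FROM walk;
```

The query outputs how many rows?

Base: i=8.
Iteration 1: 8 < 31 holds -> i = 8 + 3 = 11.
Iteration 2: 11 < 31 holds -> i = 11 + 3 = 14.
Iteration 3: 14 < 31 holds -> i = 14 + 3 = 17.
Iteration 4: 17 < 31 holds -> i = 17 + 3 = 20.
Iteration 5: 20 < 31 holds -> i = 20 + 3 = 23.
Iteration 6: 23 < 31 holds -> i = 23 + 3 = 26.
Iteration 7: 26 < 31 holds -> i = 26 + 3 = 29.
Iteration 8: 29 < 31 holds -> i = 29 + 3 = 32.
Iteration 9: 32 < 31 fails; recursion stops.
Total rows emitted: 9.

9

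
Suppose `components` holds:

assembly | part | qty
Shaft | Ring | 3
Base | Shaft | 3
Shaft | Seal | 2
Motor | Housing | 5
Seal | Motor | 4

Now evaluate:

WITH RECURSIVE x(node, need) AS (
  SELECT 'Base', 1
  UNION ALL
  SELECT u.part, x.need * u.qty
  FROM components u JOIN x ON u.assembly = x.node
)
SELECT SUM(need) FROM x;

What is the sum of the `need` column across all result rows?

163

Base: (Base, need=1).
Iteration 1: components of {Base} -> Shaft = 1*3 = 3.
Iteration 2: components of {Shaft} -> Ring = 3*3 = 9, Seal = 3*2 = 6.
Iteration 3: components of {Ring,Seal} -> Motor = 6*4 = 24.
Iteration 4: components of {Motor} -> Housing = 24*5 = 120.
Iteration 5: no further components; recursion stops.
SUM(need) = 1 + 3 + 6 + 9 + 24 + 120 = 163.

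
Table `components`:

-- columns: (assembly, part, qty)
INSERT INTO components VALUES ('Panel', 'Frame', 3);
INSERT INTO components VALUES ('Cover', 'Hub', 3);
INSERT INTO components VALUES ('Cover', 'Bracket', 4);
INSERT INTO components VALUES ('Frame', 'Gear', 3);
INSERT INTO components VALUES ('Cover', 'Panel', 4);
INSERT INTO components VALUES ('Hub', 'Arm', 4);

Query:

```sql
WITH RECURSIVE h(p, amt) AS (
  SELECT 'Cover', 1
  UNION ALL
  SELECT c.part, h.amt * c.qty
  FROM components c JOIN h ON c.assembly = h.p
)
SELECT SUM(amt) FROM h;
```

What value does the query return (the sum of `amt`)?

Base: (Cover, amt=1).
Iteration 1: components of {Cover} -> Bracket = 1*4 = 4, Hub = 1*3 = 3, Panel = 1*4 = 4.
Iteration 2: components of {Bracket,Hub,Panel} -> Arm = 3*4 = 12, Frame = 4*3 = 12.
Iteration 3: components of {Arm,Frame} -> Gear = 12*3 = 36.
Iteration 4: no further components; recursion stops.
SUM(amt) = 1 + 4 + 3 + 4 + 12 + 12 + 36 = 72.

72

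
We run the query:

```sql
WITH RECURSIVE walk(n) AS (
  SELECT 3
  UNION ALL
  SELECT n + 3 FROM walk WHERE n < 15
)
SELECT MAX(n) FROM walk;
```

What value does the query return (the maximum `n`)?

15

Base: n=3.
Iteration 1: 3 < 15 holds -> n = 3 + 3 = 6.
Iteration 2: 6 < 15 holds -> n = 6 + 3 = 9.
Iteration 3: 9 < 15 holds -> n = 9 + 3 = 12.
Iteration 4: 12 < 15 holds -> n = 12 + 3 = 15.
Iteration 5: 15 < 15 fails; recursion stops.
n values: 3, 6, 9, 12, 15; the maximum is 15.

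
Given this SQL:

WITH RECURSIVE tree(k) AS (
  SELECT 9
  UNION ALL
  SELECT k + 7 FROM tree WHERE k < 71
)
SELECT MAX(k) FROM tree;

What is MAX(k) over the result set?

72

Base: k=9.
Iteration 1: 9 < 71 holds -> k = 9 + 7 = 16.
Iteration 2: 16 < 71 holds -> k = 16 + 7 = 23.
Iteration 3: 23 < 71 holds -> k = 23 + 7 = 30.
Iteration 4: 30 < 71 holds -> k = 30 + 7 = 37.
Iteration 5: 37 < 71 holds -> k = 37 + 7 = 44.
Iteration 6: 44 < 71 holds -> k = 44 + 7 = 51.
Iteration 7: 51 < 71 holds -> k = 51 + 7 = 58.
Iteration 8: 58 < 71 holds -> k = 58 + 7 = 65.
Iteration 9: 65 < 71 holds -> k = 65 + 7 = 72.
Iteration 10: 72 < 71 fails; recursion stops.
k values: 9, 16, 23, 30, 37, 44, 51, 58, 65, 72; the maximum is 72.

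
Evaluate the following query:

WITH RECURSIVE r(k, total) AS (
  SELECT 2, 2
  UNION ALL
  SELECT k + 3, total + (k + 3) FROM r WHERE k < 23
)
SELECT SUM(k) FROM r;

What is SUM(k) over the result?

100

Base: k=2, total=2.
Iteration 1: 2 < 23 holds -> k = 2 + 3 = 5, total = 2 + 5 = 7.
Iteration 2: 5 < 23 holds -> k = 5 + 3 = 8, total = 7 + 8 = 15.
Iteration 3: 8 < 23 holds -> k = 8 + 3 = 11, total = 15 + 11 = 26.
Iteration 4: 11 < 23 holds -> k = 11 + 3 = 14, total = 26 + 14 = 40.
Iteration 5: 14 < 23 holds -> k = 14 + 3 = 17, total = 40 + 17 = 57.
Iteration 6: 17 < 23 holds -> k = 17 + 3 = 20, total = 57 + 20 = 77.
Iteration 7: 20 < 23 holds -> k = 20 + 3 = 23, total = 77 + 23 = 100.
Iteration 8: 23 < 23 fails; recursion stops.
SUM(k) = 2 + 5 + 8 + 11 + 14 + 17 + 20 + 23 = 100.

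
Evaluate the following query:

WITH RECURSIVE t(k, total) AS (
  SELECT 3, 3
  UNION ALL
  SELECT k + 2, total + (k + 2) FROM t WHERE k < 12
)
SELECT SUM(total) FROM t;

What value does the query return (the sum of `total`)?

Base: k=3, total=3.
Iteration 1: 3 < 12 holds -> k = 3 + 2 = 5, total = 3 + 5 = 8.
Iteration 2: 5 < 12 holds -> k = 5 + 2 = 7, total = 8 + 7 = 15.
Iteration 3: 7 < 12 holds -> k = 7 + 2 = 9, total = 15 + 9 = 24.
Iteration 4: 9 < 12 holds -> k = 9 + 2 = 11, total = 24 + 11 = 35.
Iteration 5: 11 < 12 holds -> k = 11 + 2 = 13, total = 35 + 13 = 48.
Iteration 6: 13 < 12 fails; recursion stops.
SUM(total) = 3 + 8 + 15 + 24 + 35 + 48 = 133.

133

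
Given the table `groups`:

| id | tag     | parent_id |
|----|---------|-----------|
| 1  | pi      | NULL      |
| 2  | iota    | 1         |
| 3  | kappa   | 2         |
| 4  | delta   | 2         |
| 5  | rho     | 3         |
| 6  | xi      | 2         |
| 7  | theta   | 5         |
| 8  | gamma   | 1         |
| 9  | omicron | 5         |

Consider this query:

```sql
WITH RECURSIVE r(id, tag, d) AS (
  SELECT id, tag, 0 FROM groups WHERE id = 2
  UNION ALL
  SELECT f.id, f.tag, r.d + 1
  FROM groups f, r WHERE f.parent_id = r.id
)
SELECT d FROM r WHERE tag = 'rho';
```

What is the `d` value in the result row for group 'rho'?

2

Base: id=2 (iota) at d 0.
Iteration 1: rows with parent_id in {2} -> kappa (id 3, d 1), delta (id 4, d 1), xi (id 6, d 1).
Iteration 2: rows with parent_id in {3,4,6} -> rho (id 5, d 2).
Iteration 3: rows with parent_id in {5} -> theta (id 7, d 3), omicron (id 9, d 3).
Iteration 4: no rows with parent_id in {7,9}; recursion stops.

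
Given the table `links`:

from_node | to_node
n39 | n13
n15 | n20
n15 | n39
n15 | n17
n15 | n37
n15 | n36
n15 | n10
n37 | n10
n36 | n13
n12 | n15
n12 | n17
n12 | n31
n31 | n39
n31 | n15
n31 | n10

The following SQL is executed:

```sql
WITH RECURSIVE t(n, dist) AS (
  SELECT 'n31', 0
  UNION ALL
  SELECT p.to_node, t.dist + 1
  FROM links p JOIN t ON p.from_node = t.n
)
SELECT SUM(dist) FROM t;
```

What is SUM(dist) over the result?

Base: (n31, dist=0).
Iteration 1: edges from {n31} -> (n10, dist=1), (n15, dist=1), (n39, dist=1).
Iteration 2: edges from {n10,n15,n39} -> (n10, dist=2), (n13, dist=2), (n17, dist=2), (n20, dist=2), (n36, dist=2), (n37, dist=2), (n39, dist=2).
Iteration 3: edges from {n10,n13,n17,n20,n36,n37,n39} -> (n10, dist=3), (n13, dist=3) x2. [UNION ALL keeps all 3 new rows, including repeats]
Iteration 4: no outgoing edges from {n10,n13}; recursion stops.
SUM(dist) = 0 + 1 + 1 + 1 + 2 + 2 + 2 + 2 + 2 + 2 + 2 + 3 + 3 + 3 = 26.

26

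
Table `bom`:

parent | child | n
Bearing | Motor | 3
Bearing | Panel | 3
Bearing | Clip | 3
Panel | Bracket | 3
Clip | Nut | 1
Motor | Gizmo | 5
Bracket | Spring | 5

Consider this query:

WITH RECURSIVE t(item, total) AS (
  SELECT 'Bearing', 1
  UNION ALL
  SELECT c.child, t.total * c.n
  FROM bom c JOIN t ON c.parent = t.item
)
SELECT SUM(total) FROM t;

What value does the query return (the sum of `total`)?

82

Base: (Bearing, total=1).
Iteration 1: components of {Bearing} -> Clip = 1*3 = 3, Motor = 1*3 = 3, Panel = 1*3 = 3.
Iteration 2: components of {Clip,Motor,Panel} -> Bracket = 3*3 = 9, Gizmo = 3*5 = 15, Nut = 3*1 = 3.
Iteration 3: components of {Bracket,Gizmo,Nut} -> Spring = 9*5 = 45.
Iteration 4: no further components; recursion stops.
SUM(total) = 1 + 3 + 3 + 3 + 15 + 9 + 3 + 45 = 82.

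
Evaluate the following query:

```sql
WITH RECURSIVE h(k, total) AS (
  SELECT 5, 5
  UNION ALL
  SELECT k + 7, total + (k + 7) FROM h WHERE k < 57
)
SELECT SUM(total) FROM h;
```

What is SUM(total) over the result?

1065

Base: k=5, total=5.
Iteration 1: 5 < 57 holds -> k = 5 + 7 = 12, total = 5 + 12 = 17.
Iteration 2: 12 < 57 holds -> k = 12 + 7 = 19, total = 17 + 19 = 36.
Iteration 3: 19 < 57 holds -> k = 19 + 7 = 26, total = 36 + 26 = 62.
Iteration 4: 26 < 57 holds -> k = 26 + 7 = 33, total = 62 + 33 = 95.
Iteration 5: 33 < 57 holds -> k = 33 + 7 = 40, total = 95 + 40 = 135.
Iteration 6: 40 < 57 holds -> k = 40 + 7 = 47, total = 135 + 47 = 182.
Iteration 7: 47 < 57 holds -> k = 47 + 7 = 54, total = 182 + 54 = 236.
Iteration 8: 54 < 57 holds -> k = 54 + 7 = 61, total = 236 + 61 = 297.
Iteration 9: 61 < 57 fails; recursion stops.
SUM(total) = 5 + 17 + 36 + 62 + 95 + 135 + 182 + 236 + 297 = 1065.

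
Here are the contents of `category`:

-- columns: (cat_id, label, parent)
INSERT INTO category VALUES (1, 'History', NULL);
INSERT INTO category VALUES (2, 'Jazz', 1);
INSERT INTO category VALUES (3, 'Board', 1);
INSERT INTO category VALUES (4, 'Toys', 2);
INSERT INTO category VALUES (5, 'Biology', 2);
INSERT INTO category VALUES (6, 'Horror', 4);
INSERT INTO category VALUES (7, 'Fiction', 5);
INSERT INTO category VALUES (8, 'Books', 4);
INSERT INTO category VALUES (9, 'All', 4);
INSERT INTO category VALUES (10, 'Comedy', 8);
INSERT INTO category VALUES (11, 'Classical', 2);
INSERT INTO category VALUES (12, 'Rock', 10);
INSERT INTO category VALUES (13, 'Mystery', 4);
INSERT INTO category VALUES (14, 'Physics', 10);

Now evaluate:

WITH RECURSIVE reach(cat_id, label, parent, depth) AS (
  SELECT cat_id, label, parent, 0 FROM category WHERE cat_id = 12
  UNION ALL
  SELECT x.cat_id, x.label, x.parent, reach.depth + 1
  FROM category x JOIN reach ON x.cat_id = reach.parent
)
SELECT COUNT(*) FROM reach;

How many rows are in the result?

6

Base: cat_id=12 (Rock), parent=10, depth 0.
Iteration 1: join on cat_id=10 -> Comedy (id 10, parent=8, depth 1).
Iteration 2: join on cat_id=8 -> Books (id 8, parent=4, depth 2).
Iteration 3: join on cat_id=4 -> Toys (id 4, parent=2, depth 3).
Iteration 4: join on cat_id=2 -> Jazz (id 2, parent=1, depth 4).
Iteration 5: join on cat_id=1 -> History (id 1, parent=NULL, depth 5).
Iteration 6: parent is NULL; no match; recursion stops.
Total rows emitted: 6.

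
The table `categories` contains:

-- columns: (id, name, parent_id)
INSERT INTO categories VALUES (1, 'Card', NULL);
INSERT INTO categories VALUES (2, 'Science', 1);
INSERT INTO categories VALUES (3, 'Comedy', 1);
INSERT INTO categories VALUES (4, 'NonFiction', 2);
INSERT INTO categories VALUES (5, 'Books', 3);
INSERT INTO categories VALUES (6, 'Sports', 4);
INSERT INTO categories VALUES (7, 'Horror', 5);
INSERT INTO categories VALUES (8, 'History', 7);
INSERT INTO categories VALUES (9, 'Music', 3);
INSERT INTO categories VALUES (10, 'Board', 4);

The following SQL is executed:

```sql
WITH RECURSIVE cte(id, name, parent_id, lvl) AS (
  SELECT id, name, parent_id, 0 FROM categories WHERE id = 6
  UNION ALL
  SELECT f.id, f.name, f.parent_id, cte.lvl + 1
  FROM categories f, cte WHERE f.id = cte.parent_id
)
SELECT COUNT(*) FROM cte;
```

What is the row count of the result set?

4

Base: id=6 (Sports), parent_id=4, lvl 0.
Iteration 1: join on id=4 -> NonFiction (id 4, parent_id=2, lvl 1).
Iteration 2: join on id=2 -> Science (id 2, parent_id=1, lvl 2).
Iteration 3: join on id=1 -> Card (id 1, parent_id=NULL, lvl 3).
Iteration 4: parent_id is NULL; no match; recursion stops.
Total rows emitted: 4.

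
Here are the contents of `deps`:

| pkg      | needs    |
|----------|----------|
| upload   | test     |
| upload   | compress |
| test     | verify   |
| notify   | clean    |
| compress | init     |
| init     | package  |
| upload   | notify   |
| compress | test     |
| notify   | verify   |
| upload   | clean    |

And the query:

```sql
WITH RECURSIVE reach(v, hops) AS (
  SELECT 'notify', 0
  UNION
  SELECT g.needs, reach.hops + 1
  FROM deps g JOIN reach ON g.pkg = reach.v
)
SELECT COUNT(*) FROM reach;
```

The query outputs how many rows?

Base: (notify, hops=0).
Iteration 1: edges from {notify} -> (clean, hops=1), (verify, hops=1).
Iteration 2: no outgoing edges from {clean,verify}; recursion stops.
Total rows emitted: 3.

3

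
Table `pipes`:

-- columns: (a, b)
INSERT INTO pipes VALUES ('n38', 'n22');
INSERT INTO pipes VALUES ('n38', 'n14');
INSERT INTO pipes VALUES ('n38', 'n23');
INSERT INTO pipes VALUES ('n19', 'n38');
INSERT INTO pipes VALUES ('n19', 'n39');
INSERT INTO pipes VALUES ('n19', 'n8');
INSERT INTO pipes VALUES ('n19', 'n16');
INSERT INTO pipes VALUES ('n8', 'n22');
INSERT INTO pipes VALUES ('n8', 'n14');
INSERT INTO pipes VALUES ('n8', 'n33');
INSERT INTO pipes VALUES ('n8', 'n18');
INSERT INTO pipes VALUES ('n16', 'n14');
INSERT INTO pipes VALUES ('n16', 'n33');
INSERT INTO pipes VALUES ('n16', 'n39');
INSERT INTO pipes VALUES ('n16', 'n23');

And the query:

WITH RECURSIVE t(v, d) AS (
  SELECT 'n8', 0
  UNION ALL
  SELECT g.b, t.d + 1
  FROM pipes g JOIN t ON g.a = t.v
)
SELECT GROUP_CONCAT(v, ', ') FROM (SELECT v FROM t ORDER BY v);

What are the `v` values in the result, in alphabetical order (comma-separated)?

n14, n18, n22, n33, n8

Base: (n8, d=0).
Iteration 1: edges from {n8} -> (n14, d=1), (n18, d=1), (n22, d=1), (n33, d=1).
Iteration 2: no outgoing edges from {n14,n18,n22,n33}; recursion stops.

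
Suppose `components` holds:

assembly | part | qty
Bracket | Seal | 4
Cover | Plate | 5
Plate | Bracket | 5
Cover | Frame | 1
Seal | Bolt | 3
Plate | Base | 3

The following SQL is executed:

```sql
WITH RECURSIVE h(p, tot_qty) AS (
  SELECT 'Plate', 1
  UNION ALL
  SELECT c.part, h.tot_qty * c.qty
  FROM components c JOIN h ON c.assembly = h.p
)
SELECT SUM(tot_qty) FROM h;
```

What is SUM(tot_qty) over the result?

Base: (Plate, tot_qty=1).
Iteration 1: components of {Plate} -> Base = 1*3 = 3, Bracket = 1*5 = 5.
Iteration 2: components of {Base,Bracket} -> Seal = 5*4 = 20.
Iteration 3: components of {Seal} -> Bolt = 20*3 = 60.
Iteration 4: no further components; recursion stops.
SUM(tot_qty) = 1 + 3 + 5 + 20 + 60 = 89.

89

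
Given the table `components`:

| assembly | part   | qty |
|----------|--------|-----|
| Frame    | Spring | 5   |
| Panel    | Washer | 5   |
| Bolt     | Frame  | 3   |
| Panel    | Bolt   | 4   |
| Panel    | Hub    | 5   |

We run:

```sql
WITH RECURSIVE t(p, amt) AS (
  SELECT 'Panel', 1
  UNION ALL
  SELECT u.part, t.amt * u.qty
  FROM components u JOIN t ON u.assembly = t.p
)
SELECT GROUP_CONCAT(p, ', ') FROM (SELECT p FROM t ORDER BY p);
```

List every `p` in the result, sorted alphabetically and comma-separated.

Bolt, Frame, Hub, Panel, Spring, Washer

Base: (Panel, amt=1).
Iteration 1: components of {Panel} -> Bolt = 1*4 = 4, Hub = 1*5 = 5, Washer = 1*5 = 5.
Iteration 2: components of {Bolt,Hub,Washer} -> Frame = 4*3 = 12.
Iteration 3: components of {Frame} -> Spring = 12*5 = 60.
Iteration 4: no further components; recursion stops.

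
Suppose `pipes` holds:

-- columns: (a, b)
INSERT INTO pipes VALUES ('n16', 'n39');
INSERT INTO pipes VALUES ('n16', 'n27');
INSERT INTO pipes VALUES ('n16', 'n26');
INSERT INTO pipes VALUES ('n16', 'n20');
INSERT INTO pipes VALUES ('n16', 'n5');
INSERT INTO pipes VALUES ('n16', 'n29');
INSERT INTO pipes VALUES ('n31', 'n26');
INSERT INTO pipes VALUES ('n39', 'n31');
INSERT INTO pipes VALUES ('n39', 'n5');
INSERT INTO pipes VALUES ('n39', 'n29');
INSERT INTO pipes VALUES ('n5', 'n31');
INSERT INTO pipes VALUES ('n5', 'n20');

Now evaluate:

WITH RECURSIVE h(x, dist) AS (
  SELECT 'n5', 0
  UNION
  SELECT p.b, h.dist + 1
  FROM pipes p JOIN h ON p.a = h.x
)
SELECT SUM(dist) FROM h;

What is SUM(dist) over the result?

Base: (n5, dist=0).
Iteration 1: edges from {n5} -> (n20, dist=1), (n31, dist=1).
Iteration 2: edges from {n20,n31} -> (n26, dist=2).
Iteration 3: no outgoing edges from {n26}; recursion stops.
SUM(dist) = 0 + 1 + 1 + 2 = 4.

4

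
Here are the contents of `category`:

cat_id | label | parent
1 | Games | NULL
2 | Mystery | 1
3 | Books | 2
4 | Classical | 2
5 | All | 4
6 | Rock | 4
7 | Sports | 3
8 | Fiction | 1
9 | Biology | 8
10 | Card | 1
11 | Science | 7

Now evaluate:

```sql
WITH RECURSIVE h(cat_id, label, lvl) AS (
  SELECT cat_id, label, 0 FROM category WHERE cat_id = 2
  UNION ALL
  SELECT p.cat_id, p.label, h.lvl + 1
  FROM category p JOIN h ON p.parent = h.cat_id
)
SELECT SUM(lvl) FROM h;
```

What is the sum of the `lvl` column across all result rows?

Base: cat_id=2 (Mystery) at lvl 0.
Iteration 1: rows with parent in {2} -> Books (id 3, lvl 1), Classical (id 4, lvl 1).
Iteration 2: rows with parent in {3,4} -> All (id 5, lvl 2), Rock (id 6, lvl 2), Sports (id 7, lvl 2).
Iteration 3: rows with parent in {5,6,7} -> Science (id 11, lvl 3).
Iteration 4: no rows with parent in {11}; recursion stops.
SUM(lvl) = 0 + 1 + 1 + 2 + 2 + 2 + 3 = 11.

11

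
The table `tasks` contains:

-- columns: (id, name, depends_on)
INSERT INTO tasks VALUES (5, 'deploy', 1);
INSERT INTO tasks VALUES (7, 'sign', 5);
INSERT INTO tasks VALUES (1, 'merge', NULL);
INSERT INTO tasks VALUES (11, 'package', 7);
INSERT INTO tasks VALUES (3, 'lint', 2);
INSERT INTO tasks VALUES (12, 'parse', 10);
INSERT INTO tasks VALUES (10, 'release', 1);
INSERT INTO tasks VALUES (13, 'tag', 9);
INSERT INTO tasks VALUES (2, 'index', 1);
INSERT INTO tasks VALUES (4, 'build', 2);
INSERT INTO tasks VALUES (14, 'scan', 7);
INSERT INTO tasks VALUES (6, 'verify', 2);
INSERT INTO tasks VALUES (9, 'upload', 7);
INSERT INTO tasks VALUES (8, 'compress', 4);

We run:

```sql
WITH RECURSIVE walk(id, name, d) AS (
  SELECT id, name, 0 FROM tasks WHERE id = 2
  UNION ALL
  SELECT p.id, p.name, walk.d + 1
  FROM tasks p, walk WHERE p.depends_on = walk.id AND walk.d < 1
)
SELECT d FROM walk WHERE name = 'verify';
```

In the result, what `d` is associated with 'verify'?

Base: id=2 (index) at d 0.
Iteration 1: rows with depends_on in {2} -> lint (id 3, d 1), build (id 4, d 1), verify (id 6, d 1).
Iteration 2: d < 1 fails for all current rows; recursion stops.

1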